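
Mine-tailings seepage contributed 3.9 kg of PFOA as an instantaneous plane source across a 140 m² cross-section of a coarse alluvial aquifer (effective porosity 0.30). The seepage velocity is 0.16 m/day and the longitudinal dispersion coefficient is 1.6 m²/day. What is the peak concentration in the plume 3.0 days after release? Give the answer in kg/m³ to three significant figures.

The peak of an instantaneous 1D plume sits at x = vt; there the Gaussian factor is 1 and C_max = M/(n_e·A·√(4πDt)), where n_e·A is the pore area the mass is dissolved in.
√(4πDt) = √(4π × 1.6 × 3.0) = 7.767 m, so C_max = 3.9/(0.30 × 140 × 7.767) = 0.0120 kg/m³.

0.0120 kg/m³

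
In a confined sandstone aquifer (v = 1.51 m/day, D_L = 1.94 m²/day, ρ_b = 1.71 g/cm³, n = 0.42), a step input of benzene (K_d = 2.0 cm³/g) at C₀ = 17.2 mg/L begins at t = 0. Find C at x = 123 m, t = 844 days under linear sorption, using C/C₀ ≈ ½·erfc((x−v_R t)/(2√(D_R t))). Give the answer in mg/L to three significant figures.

13.9 mg/L

Retardation factor R = 1 + ρ_b·K_d/n = 1 + 1.71 × 2.0/0.42 = 9.143.
Sorption retards both mechanisms: v_R = v/R = 0.1652 m/day, D_R = D/R = 0.2122 m²/day.
v_R·t = 0.1652 × 844 = 139.4288 m; 2√(D_R t) = 26.77 m; argument = (123 − 139.4288)/26.77 = -0.6137.
C = C₀ × ½·erfc(-0.6137) = 17.2 × 0.8073 = 13.9 mg/L.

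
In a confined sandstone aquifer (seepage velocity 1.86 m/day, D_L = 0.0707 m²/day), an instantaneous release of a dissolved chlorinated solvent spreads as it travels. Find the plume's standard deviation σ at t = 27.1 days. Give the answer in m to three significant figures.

Dispersive spreading gives a Gaussian with σ² = 2Dt; advection only shifts the center.
σ = √(2 × 0.0707 × 27.1) = 1.96 m.

1.96 m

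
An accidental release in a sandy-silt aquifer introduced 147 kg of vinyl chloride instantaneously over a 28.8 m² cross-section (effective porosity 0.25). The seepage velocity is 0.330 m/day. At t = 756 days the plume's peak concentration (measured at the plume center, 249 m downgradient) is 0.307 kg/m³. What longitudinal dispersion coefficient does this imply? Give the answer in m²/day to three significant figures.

0.466 m²/day

At the plume center C_max = M/(n_e·A·√(4πDt)), so D = M²/(4πt·(n_e·A·C_max)²).
n_e·A·C_max = 0.25 × 28.8 × 0.307 = 2.210 kg/m.
D = 147²/(4π × 756 × 2.210²) = 0.466 m²/day.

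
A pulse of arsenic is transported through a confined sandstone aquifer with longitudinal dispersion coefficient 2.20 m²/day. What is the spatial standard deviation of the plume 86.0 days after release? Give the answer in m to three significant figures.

19.5 m

Dispersive spreading gives a Gaussian with σ² = 2Dt; advection only shifts the center.
σ = √(2 × 2.20 × 86.0) = 19.5 m.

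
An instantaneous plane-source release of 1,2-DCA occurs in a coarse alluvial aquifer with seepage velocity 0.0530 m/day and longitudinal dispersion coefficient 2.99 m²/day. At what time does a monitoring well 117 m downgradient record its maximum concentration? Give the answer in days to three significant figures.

For the 1D instantaneous-source solution, setting ∂C/∂t = 0 at fixed x gives v²t² + 2Dt − x² = 0, so t = (√(D² + v²x²) − D)/v².
√(D² + v²x²) = √(2.99² + 0.0530² × 117²) = 6.884; v² = 0.002809.
t = (6.884 − 2.99)/0.002809 = 1390 days (vs. the pure-advection estimate x/v = 2210 d).

1390 days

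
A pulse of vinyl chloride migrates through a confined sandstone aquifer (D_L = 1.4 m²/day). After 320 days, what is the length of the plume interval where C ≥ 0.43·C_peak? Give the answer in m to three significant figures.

77.8 m

The plume is Gaussian with σ = √(2Dt) = √(2 × 1.4 × 320) = 29.93 m.
C/C_peak = exp(−Δx²/(2σ²)) = 0.43 ⇒ Δx = σ·√(−2 ln 0.43) = 29.93 × 1.299 = 38.88 m.
Width = 2Δx = 77.8 m.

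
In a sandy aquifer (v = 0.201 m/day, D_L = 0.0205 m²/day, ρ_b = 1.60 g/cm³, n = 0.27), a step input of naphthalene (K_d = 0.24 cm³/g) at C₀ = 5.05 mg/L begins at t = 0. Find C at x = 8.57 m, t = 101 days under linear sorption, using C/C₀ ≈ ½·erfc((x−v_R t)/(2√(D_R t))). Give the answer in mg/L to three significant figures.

Retardation factor R = 1 + ρ_b·K_d/n = 1 + 1.60 × 0.24/0.27 = 2.422.
Sorption retards both mechanisms: v_R = v/R = 0.08299 m/day, D_R = D/R = 0.008464 m²/day.
v_R·t = 0.08299 × 101 = 8.38199 m; 2√(D_R t) = 1.849 m; argument = (8.57 − 8.38199)/1.849 = 0.1017.
C = C₀ × ½·erfc(0.1017) = 5.05 × 0.4428 = 2.24 mg/L.

2.24 mg/L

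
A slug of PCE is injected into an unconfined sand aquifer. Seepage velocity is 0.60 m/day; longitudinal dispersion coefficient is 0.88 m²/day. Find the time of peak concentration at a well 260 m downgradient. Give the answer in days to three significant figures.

For the 1D instantaneous-source solution, setting ∂C/∂t = 0 at fixed x gives v²t² + 2Dt − x² = 0, so t = (√(D² + v²x²) − D)/v².
√(D² + v²x²) = √(0.88² + 0.60² × 260²) = 156.0; v² = 0.36.
t = (156.0 − 0.88)/0.36 = 431 days (vs. the pure-advection estimate x/v = 433 d).

431 days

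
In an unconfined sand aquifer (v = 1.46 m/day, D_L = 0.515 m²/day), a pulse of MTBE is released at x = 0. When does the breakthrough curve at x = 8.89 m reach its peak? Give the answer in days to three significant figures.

5.85 days

For the 1D instantaneous-source solution, setting ∂C/∂t = 0 at fixed x gives v²t² + 2Dt − x² = 0, so t = (√(D² + v²x²) − D)/v².
√(D² + v²x²) = √(0.515² + 1.46² × 8.89²) = 12.99; v² = 2.1316.
t = (12.99 − 0.515)/2.1316 = 5.85 days (vs. the pure-advection estimate x/v = 6.09 d).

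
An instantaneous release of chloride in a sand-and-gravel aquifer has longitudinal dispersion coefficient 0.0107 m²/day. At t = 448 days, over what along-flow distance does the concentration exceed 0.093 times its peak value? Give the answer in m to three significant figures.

The plume is Gaussian with σ = √(2Dt) = √(2 × 0.0107 × 448) = 3.096 m.
C/C_peak = exp(−Δx²/(2σ²)) = 0.093 ⇒ Δx = σ·√(−2 ln 0.093) = 3.096 × 2.180 = 6.749 m.
Width = 2Δx = 13.5 m.

13.5 m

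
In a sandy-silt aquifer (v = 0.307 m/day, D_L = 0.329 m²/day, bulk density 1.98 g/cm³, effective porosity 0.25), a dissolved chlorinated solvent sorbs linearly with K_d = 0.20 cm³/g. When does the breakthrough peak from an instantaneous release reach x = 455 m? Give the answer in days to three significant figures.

Retardation factor R = 1 + ρ_b·K_d/n = 1 + 1.98 × 0.20/0.25 = 2.584.
Sorption retards both mechanisms: v_R = v/R = 0.1188 m/day, D_R = D/R = 0.1273 m²/day.
Peak time from v_R²t² + 2D_R t − x² = 0: t = (√(D_R² + v_R²x²) − D_R)/v_R².
√(D_R² + v_R²x²) = √(0.1273² + 0.1188² × 455²) = 54.05; v_R² = 0.01411.
t = (54.05 − 0.1273)/0.01411 = 3820 days.

3820 days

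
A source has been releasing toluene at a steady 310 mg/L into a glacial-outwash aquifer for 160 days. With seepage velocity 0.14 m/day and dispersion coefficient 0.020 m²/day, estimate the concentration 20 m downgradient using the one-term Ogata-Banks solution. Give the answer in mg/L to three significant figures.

257 mg/L

For a continuous step input, C/C₀ ≈ ½·erfc((x−vt)/(2√(Dt))).
vt = 0.14 × 160 = 22.4 m and 2√(Dt) = 2√(0.020 × 160) = 3.578 m.
Argument (x−vt)/(2√(Dt)) = (20 − 22.4)/3.578 = -0.6708; ½·erfc(-0.6708) = 0.8286.
C = 310 × 0.8286 = 257 mg/L.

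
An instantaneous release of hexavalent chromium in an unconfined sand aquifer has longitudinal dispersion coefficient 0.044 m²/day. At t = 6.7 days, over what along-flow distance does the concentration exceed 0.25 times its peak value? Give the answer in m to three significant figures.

2.56 m

The plume is Gaussian with σ = √(2Dt) = √(2 × 0.044 × 6.7) = 0.7679 m.
C/C_peak = exp(−Δx²/(2σ²)) = 0.25 ⇒ Δx = σ·√(−2 ln 0.25) = 0.7679 × 1.665 = 1.279 m.
Width = 2Δx = 2.56 m.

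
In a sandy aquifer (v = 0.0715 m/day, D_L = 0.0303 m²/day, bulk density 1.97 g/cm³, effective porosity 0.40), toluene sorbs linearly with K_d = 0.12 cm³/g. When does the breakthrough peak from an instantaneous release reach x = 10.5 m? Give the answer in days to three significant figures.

Retardation factor R = 1 + ρ_b·K_d/n = 1 + 1.97 × 0.12/0.40 = 1.591.
Sorption retards both mechanisms: v_R = v/R = 0.04494 m/day, D_R = D/R = 0.01904 m²/day.
Peak time from v_R²t² + 2D_R t − x² = 0: t = (√(D_R² + v_R²x²) − D_R)/v_R².
√(D_R² + v_R²x²) = √(0.01904² + 0.04494² × 10.5²) = 0.4723; v_R² = 0.002020.
t = (0.4723 − 0.01904)/0.002020 = 224 days.

224 days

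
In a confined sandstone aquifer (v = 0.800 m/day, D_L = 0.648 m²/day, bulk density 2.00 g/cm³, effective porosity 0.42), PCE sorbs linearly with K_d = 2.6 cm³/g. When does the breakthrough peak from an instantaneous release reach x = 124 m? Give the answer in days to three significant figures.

Retardation factor R = 1 + ρ_b·K_d/n = 1 + 2.00 × 2.6/0.42 = 13.38.
Sorption retards both mechanisms: v_R = v/R = 0.05979 m/day, D_R = D/R = 0.04843 m²/day.
Peak time from v_R²t² + 2D_R t − x² = 0: t = (√(D_R² + v_R²x²) − D_R)/v_R².
√(D_R² + v_R²x²) = √(0.04843² + 0.05979² × 124²) = 7.414; v_R² = 0.003575.
t = (7.414 − 0.04843)/0.003575 = 2060 days.

2060 days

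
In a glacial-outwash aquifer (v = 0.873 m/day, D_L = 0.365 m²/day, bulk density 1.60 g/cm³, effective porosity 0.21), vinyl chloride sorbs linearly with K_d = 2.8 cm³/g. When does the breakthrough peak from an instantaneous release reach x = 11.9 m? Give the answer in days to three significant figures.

Retardation factor R = 1 + ρ_b·K_d/n = 1 + 1.60 × 2.8/0.21 = 22.33.
Sorption retards both mechanisms: v_R = v/R = 0.03910 m/day, D_R = D/R = 0.01635 m²/day.
Peak time from v_R²t² + 2D_R t − x² = 0: t = (√(D_R² + v_R²x²) − D_R)/v_R².
√(D_R² + v_R²x²) = √(0.01635² + 0.03910² × 11.9²) = 0.4656; v_R² = 0.001529.
t = (0.4656 − 0.01635)/0.001529 = 294 days.

294 days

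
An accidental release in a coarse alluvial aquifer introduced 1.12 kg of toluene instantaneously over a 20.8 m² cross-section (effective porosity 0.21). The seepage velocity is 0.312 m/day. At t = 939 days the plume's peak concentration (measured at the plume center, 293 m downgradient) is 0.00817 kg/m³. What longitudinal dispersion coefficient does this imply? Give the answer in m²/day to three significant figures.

At the plume center C_max = M/(n_e·A·√(4πDt)), so D = M²/(4πt·(n_e·A·C_max)²).
n_e·A·C_max = 0.21 × 20.8 × 0.00817 = 0.03569 kg/m.
D = 1.12²/(4π × 939 × 0.03569²) = 0.0835 m²/day.

0.0835 m²/day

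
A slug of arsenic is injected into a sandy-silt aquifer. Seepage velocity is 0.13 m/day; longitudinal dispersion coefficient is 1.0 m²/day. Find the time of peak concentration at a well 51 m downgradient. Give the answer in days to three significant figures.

338 days

For the 1D instantaneous-source solution, setting ∂C/∂t = 0 at fixed x gives v²t² + 2Dt − x² = 0, so t = (√(D² + v²x²) − D)/v².
√(D² + v²x²) = √(1.0² + 0.13² × 51²) = 6.705; v² = 0.0169.
t = (6.705 − 1.0)/0.0169 = 338 days (vs. the pure-advection estimate x/v = 392 d).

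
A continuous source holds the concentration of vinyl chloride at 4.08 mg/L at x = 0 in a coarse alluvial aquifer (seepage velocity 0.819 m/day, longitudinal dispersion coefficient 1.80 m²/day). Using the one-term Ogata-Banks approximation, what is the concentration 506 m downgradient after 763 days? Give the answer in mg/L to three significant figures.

For a continuous step input, C/C₀ ≈ ½·erfc((x−vt)/(2√(Dt))).
vt = 0.819 × 763 = 624.897 m and 2√(Dt) = 2√(1.80 × 763) = 74.12 m.
Argument (x−vt)/(2√(Dt)) = (506 − 624.897)/74.12 = -1.604; ½·erfc(-1.604) = 0.9883.
C = 4.08 × 0.9883 = 4.03 mg/L.

4.03 mg/L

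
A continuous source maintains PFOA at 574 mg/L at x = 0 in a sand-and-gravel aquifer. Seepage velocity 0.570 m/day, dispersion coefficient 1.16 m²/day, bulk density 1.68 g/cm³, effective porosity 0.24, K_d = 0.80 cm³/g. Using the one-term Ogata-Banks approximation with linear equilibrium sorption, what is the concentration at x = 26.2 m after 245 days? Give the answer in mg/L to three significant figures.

Retardation factor R = 1 + ρ_b·K_d/n = 1 + 1.68 × 0.80/0.24 = 6.600.
Sorption retards both mechanisms: v_R = v/R = 0.08636 m/day, D_R = D/R = 0.1758 m²/day.
v_R·t = 0.08636 × 245 = 21.1582 m; 2√(D_R t) = 13.13 m; argument = (26.2 − 21.1582)/13.13 = 0.3840.
C = C₀ × ½·erfc(0.3840) = 574 × 0.2935 = 168 mg/L.

168 mg/L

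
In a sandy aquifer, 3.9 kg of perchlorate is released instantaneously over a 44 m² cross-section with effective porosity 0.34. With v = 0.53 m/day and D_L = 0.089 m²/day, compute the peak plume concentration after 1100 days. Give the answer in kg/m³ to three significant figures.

0.00743 kg/m³

The peak of an instantaneous 1D plume sits at x = vt; there the Gaussian factor is 1 and C_max = M/(n_e·A·√(4πDt)), where n_e·A is the pore area the mass is dissolved in.
√(4πDt) = √(4π × 0.089 × 1100) = 35.07 m, so C_max = 3.9/(0.34 × 44 × 35.07) = 0.00743 kg/m³.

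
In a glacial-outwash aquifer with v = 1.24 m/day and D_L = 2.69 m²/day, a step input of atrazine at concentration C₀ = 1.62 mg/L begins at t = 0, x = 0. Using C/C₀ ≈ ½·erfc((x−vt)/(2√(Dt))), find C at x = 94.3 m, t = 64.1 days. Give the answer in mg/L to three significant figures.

0.344 mg/L

For a continuous step input, C/C₀ ≈ ½·erfc((x−vt)/(2√(Dt))).
vt = 1.24 × 64.1 = 79.484 m and 2√(Dt) = 2√(2.69 × 64.1) = 26.26 m.
Argument (x−vt)/(2√(Dt)) = (94.3 − 79.484)/26.26 = 0.5642; ½·erfc(0.5642) = 0.2125.
C = 1.62 × 0.2125 = 0.344 mg/L.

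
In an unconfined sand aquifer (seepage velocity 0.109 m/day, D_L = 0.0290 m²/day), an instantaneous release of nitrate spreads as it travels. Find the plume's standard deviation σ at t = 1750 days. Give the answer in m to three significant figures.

10.1 m

Dispersive spreading gives a Gaussian with σ² = 2Dt; advection only shifts the center.
σ = √(2 × 0.0290 × 1750) = 10.1 m.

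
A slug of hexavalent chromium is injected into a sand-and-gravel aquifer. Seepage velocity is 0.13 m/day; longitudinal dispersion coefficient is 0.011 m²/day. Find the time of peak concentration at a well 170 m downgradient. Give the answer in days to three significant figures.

For the 1D instantaneous-source solution, setting ∂C/∂t = 0 at fixed x gives v²t² + 2Dt − x² = 0, so t = (√(D² + v²x²) − D)/v².
√(D² + v²x²) = √(0.011² + 0.13² × 170²) = 22.10; v² = 0.0169.
t = (22.10 − 0.011)/0.0169 = 1310 days (vs. the pure-advection estimate x/v = 1310 d).

1310 days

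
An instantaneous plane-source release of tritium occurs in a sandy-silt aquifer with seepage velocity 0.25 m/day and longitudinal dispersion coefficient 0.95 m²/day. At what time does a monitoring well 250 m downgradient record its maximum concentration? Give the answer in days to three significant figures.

985 days

For the 1D instantaneous-source solution, setting ∂C/∂t = 0 at fixed x gives v²t² + 2Dt − x² = 0, so t = (√(D² + v²x²) − D)/v².
√(D² + v²x²) = √(0.95² + 0.25² × 250²) = 62.51; v² = 0.0625.
t = (62.51 − 0.95)/0.0625 = 985 days (vs. the pure-advection estimate x/v = 1000 d).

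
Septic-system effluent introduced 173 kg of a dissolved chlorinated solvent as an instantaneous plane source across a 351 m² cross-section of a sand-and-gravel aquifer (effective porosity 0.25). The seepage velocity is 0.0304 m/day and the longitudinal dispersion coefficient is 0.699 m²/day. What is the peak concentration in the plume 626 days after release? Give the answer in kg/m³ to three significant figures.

The peak of an instantaneous 1D plume sits at x = vt; there the Gaussian factor is 1 and C_max = M/(n_e·A·√(4πDt)), where n_e·A is the pore area the mass is dissolved in.
√(4πDt) = √(4π × 0.699 × 626) = 74.15 m, so C_max = 173/(0.25 × 351 × 74.15) = 0.0266 kg/m³.

0.0266 kg/m³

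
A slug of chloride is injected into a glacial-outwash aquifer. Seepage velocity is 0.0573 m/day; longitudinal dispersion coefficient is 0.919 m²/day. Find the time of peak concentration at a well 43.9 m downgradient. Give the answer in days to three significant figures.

536 days

For the 1D instantaneous-source solution, setting ∂C/∂t = 0 at fixed x gives v²t² + 2Dt − x² = 0, so t = (√(D² + v²x²) − D)/v².
√(D² + v²x²) = √(0.919² + 0.0573² × 43.9²) = 2.678; v² = 0.00328329.
t = (2.678 − 0.919)/0.00328329 = 536 days (vs. the pure-advection estimate x/v = 766 d).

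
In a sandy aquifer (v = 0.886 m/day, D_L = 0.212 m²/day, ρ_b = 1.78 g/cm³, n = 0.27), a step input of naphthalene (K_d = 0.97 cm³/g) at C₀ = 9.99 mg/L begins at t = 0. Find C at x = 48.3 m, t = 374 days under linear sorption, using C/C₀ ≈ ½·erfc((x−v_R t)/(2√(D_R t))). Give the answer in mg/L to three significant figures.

Retardation factor R = 1 + ρ_b·K_d/n = 1 + 1.78 × 0.97/0.27 = 7.395.
Sorption retards both mechanisms: v_R = v/R = 0.1198 m/day, D_R = D/R = 0.02867 m²/day.
v_R·t = 0.1198 × 374 = 44.8052 m; 2√(D_R t) = 6.549 m; argument = (48.3 − 44.8052)/6.549 = 0.5336.
C = C₀ × ½·erfc(0.5336) = 9.99 × 0.2252 = 2.25 mg/L.

2.25 mg/L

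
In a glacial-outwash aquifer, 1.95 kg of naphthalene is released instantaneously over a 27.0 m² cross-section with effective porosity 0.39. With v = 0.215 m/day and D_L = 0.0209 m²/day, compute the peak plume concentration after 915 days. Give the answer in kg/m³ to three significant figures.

The peak of an instantaneous 1D plume sits at x = vt; there the Gaussian factor is 1 and C_max = M/(n_e·A·√(4πDt)), where n_e·A is the pore area the mass is dissolved in.
√(4πDt) = √(4π × 0.0209 × 915) = 15.50 m, so C_max = 1.95/(0.39 × 27.0 × 15.50) = 0.0119 kg/m³.

0.0119 kg/m³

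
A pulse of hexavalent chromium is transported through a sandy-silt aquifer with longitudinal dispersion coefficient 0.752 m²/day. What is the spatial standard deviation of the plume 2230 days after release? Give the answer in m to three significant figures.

57.9 m

Dispersive spreading gives a Gaussian with σ² = 2Dt; advection only shifts the center.
σ = √(2 × 0.752 × 2230) = 57.9 m.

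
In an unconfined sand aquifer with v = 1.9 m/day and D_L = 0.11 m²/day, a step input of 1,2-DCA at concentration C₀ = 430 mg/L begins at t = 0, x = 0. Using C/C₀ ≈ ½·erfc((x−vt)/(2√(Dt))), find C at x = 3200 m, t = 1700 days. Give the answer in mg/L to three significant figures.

404 mg/L

For a continuous step input, C/C₀ ≈ ½·erfc((x−vt)/(2√(Dt))).
vt = 1.9 × 1700 = 3230 m and 2√(Dt) = 2√(0.11 × 1700) = 27.35 m.
Argument (x−vt)/(2√(Dt)) = (3200 − 3230)/27.35 = -1.097; ½·erfc(-1.097) = 0.9396.
C = 430 × 0.9396 = 404 mg/L.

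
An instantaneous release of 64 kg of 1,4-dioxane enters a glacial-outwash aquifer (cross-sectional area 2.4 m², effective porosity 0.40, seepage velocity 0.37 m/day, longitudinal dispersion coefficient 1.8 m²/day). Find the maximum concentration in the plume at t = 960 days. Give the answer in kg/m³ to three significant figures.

The peak of an instantaneous 1D plume sits at x = vt; there the Gaussian factor is 1 and C_max = M/(n_e·A·√(4πDt)), where n_e·A is the pore area the mass is dissolved in.
√(4πDt) = √(4π × 1.8 × 960) = 147.4 m, so C_max = 64/(0.40 × 2.4 × 147.4) = 0.452 kg/m³.

0.452 kg/m³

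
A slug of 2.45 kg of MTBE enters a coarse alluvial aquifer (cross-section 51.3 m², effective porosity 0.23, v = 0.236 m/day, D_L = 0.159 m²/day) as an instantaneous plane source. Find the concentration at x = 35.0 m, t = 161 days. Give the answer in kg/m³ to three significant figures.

0.0106 kg/m³

For an instantaneous plane source, C(x,t) = M/(n_e·A·√(4πDt)) · exp(−(x−vt)²/(4Dt)), with n_e·A the pore (flow) area.
Plume center vt = 0.236 × 161 = 37.996 m, so the well at 35.0 m is 2.996 m upgradient of the peak.
√(4πDt) = 17.94 m, giving peak height M/(n_e·A·√(4πDt)) = 2.45/(0.23 × 51.3 × 17.94) = 0.01157 kg/m³.
(x−vt)²/(4Dt) = (-2.996)²/(4 × 0.159 × 161) = 0.08766; exp(−0.08766) = 0.9161.
C = 0.01157 × 0.9161 = 0.0106 kg/m³.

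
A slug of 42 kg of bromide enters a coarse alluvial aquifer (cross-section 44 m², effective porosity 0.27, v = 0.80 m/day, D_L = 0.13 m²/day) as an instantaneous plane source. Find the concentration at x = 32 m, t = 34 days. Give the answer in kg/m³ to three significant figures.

0.129 kg/m³

For an instantaneous plane source, C(x,t) = M/(n_e·A·√(4πDt)) · exp(−(x−vt)²/(4Dt)), with n_e·A the pore (flow) area.
Plume center vt = 0.80 × 34 = 27.2 m, so the well at 32 m is 4.8 m downgradient of the peak.
√(4πDt) = 7.453 m, giving peak height M/(n_e·A·√(4πDt)) = 42/(0.27 × 44 × 7.453) = 0.4744 kg/m³.
(x−vt)²/(4Dt) = (4.8)²/(4 × 0.13 × 34) = 1.303; exp(−1.303) = 0.2717.
C = 0.4744 × 0.2717 = 0.129 kg/m³.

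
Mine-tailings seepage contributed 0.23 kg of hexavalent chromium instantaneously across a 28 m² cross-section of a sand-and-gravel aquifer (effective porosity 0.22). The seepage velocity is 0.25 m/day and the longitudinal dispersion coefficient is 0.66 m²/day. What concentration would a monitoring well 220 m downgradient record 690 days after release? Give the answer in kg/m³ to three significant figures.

For an instantaneous plane source, C(x,t) = M/(n_e·A·√(4πDt)) · exp(−(x−vt)²/(4Dt)), with n_e·A the pore (flow) area.
Plume center vt = 0.25 × 690 = 172.5 m, so the well at 220 m is 47.5 m downgradient of the peak.
√(4πDt) = 75.65 m, giving peak height M/(n_e·A·√(4πDt)) = 0.23/(0.22 × 28 × 75.65) = 0.0004936 kg/m³.
(x−vt)²/(4Dt) = (47.5)²/(4 × 0.66 × 690) = 1.239; exp(−1.239) = 0.2897.
C = 0.0004936 × 0.2897 = 0.000143 kg/m³.

0.000143 kg/m³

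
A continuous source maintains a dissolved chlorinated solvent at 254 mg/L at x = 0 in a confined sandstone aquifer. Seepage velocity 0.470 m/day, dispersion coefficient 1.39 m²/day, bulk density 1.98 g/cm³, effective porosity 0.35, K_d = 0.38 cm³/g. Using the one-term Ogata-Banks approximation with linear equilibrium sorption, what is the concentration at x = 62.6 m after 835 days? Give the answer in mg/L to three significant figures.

251 mg/L

Retardation factor R = 1 + ρ_b·K_d/n = 1 + 1.98 × 0.38/0.35 = 3.150.
Sorption retards both mechanisms: v_R = v/R = 0.1492 m/day, D_R = D/R = 0.4413 m²/day.
v_R·t = 0.1492 × 835 = 124.582 m; 2√(D_R t) = 38.39 m; argument = (62.6 − 124.582)/38.39 = -1.615.
C = C₀ × ½·erfc(-1.615) = 254 × 0.9888 = 251 mg/L.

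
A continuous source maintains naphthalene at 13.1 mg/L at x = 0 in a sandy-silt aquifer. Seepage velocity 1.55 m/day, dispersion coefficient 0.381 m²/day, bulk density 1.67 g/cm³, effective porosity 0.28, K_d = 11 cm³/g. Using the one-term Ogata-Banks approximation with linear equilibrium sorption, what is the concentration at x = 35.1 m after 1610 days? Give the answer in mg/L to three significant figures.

9.29 mg/L

Retardation factor R = 1 + ρ_b·K_d/n = 1 + 1.67 × 11/0.28 = 66.61.
Sorption retards both mechanisms: v_R = v/R = 0.02327 m/day, D_R = D/R = 0.005720 m²/day.
v_R·t = 0.02327 × 1610 = 37.4647 m; 2√(D_R t) = 6.069 m; argument = (35.1 − 37.4647)/6.069 = -0.3896.
C = C₀ × ½·erfc(-0.3896) = 13.1 × 0.7092 = 9.29 mg/L.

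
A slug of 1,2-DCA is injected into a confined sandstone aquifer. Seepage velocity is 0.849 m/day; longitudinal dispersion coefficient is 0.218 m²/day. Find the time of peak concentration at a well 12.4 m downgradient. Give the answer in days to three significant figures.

14.3 days

For the 1D instantaneous-source solution, setting ∂C/∂t = 0 at fixed x gives v²t² + 2Dt − x² = 0, so t = (√(D² + v²x²) − D)/v².
√(D² + v²x²) = √(0.218² + 0.849² × 12.4²) = 10.53; v² = 0.720801.
t = (10.53 − 0.218)/0.720801 = 14.3 days (vs. the pure-advection estimate x/v = 14.6 d).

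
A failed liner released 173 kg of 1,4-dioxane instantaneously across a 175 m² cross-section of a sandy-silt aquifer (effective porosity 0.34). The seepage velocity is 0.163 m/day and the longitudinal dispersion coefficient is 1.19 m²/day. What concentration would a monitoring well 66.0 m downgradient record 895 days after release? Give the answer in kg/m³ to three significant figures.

For an instantaneous plane source, C(x,t) = M/(n_e·A·√(4πDt)) · exp(−(x−vt)²/(4Dt)), with n_e·A the pore (flow) area.
Plume center vt = 0.163 × 895 = 145.885 m, so the well at 66.0 m is 79.885 m upgradient of the peak.
√(4πDt) = 115.7 m, giving peak height M/(n_e·A·√(4πDt)) = 173/(0.34 × 175 × 115.7) = 0.02513 kg/m³.
(x−vt)²/(4Dt) = (-79.885)²/(4 × 1.19 × 895) = 1.498; exp(−1.498) = 0.2236.
C = 0.02513 × 0.2236 = 0.00562 kg/m³.

0.00562 kg/m³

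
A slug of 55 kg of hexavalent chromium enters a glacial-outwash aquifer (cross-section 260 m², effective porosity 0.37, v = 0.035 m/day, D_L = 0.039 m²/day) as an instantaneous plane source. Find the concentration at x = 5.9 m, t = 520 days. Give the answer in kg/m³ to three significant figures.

0.00555 kg/m³

For an instantaneous plane source, C(x,t) = M/(n_e·A·√(4πDt)) · exp(−(x−vt)²/(4Dt)), with n_e·A the pore (flow) area.
Plume center vt = 0.035 × 520 = 18.2 m, so the well at 5.9 m is 12.3 m upgradient of the peak.
√(4πDt) = 15.96 m, giving peak height M/(n_e·A·√(4πDt)) = 55/(0.37 × 260 × 15.96) = 0.03582 kg/m³.
(x−vt)²/(4Dt) = (-12.3)²/(4 × 0.039 × 520) = 1.865; exp(−1.865) = 0.1549.
C = 0.03582 × 0.1549 = 0.00555 kg/m³.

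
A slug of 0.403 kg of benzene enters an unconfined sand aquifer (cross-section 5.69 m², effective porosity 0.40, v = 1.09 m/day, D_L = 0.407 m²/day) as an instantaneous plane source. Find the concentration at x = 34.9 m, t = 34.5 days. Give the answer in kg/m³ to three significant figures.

For an instantaneous plane source, C(x,t) = M/(n_e·A·√(4πDt)) · exp(−(x−vt)²/(4Dt)), with n_e·A the pore (flow) area.
Plume center vt = 1.09 × 34.5 = 37.605 m, so the well at 34.9 m is 2.705 m upgradient of the peak.
√(4πDt) = 13.28 m, giving peak height M/(n_e·A·√(4πDt)) = 0.403/(0.40 × 5.69 × 13.28) = 0.01333 kg/m³.
(x−vt)²/(4Dt) = (-2.705)²/(4 × 0.407 × 34.5) = 0.1303; exp(−0.1303) = 0.8778.
C = 0.01333 × 0.8778 = 0.0117 kg/m³.

0.0117 kg/m³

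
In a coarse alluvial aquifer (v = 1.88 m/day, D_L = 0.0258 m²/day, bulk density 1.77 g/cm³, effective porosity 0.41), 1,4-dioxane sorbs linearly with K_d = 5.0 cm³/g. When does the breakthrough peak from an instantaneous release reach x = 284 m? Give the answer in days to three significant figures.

Retardation factor R = 1 + ρ_b·K_d/n = 1 + 1.77 × 5.0/0.41 = 22.59.
Sorption retards both mechanisms: v_R = v/R = 0.08322 m/day, D_R = D/R = 0.001142 m²/day.
Peak time from v_R²t² + 2D_R t − x² = 0: t = (√(D_R² + v_R²x²) − D_R)/v_R².
√(D_R² + v_R²x²) = √(0.001142² + 0.08322² × 284²) = 23.63; v_R² = 0.006926.
t = (23.63 − 0.001142)/0.006926 = 3410 days.

3410 days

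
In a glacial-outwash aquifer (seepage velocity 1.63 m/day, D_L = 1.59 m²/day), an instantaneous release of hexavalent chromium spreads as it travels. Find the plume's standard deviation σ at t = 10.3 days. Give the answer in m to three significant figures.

Dispersive spreading gives a Gaussian with σ² = 2Dt; advection only shifts the center.
σ = √(2 × 1.59 × 10.3) = 5.72 m.

5.72 m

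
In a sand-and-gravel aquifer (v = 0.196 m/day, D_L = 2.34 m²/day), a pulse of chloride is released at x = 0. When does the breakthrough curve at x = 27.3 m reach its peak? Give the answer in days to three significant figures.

91.1 days

For the 1D instantaneous-source solution, setting ∂C/∂t = 0 at fixed x gives v²t² + 2Dt − x² = 0, so t = (√(D² + v²x²) − D)/v².
√(D² + v²x²) = √(2.34² + 0.196² × 27.3²) = 5.840; v² = 0.038416.
t = (5.840 − 2.34)/0.038416 = 91.1 days (vs. the pure-advection estimate x/v = 139 d).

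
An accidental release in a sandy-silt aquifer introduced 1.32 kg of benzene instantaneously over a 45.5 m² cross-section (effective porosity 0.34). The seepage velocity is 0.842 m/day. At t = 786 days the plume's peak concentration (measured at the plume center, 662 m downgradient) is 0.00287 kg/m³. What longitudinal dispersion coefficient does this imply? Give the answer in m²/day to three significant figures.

0.0895 m²/day

At the plume center C_max = M/(n_e·A·√(4πDt)), so D = M²/(4πt·(n_e·A·C_max)²).
n_e·A·C_max = 0.34 × 45.5 × 0.00287 = 0.04440 kg/m.
D = 1.32²/(4π × 786 × 0.04440²) = 0.0895 m²/day.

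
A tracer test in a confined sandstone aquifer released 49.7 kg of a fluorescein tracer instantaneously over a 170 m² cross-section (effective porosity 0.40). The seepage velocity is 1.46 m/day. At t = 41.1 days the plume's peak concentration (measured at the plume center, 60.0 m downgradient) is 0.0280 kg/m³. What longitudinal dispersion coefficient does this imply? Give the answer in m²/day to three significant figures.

At the plume center C_max = M/(n_e·A·√(4πDt)), so D = M²/(4πt·(n_e·A·C_max)²).
n_e·A·C_max = 0.40 × 170 × 0.0280 = 1.904 kg/m.
D = 49.7²/(4π × 41.1 × 1.904²) = 1.32 m²/day.

1.32 m²/day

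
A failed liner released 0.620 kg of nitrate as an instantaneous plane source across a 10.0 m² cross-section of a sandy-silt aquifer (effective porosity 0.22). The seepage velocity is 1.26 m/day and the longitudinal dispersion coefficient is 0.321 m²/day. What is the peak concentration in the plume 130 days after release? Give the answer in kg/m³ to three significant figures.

0.0123 kg/m³

The peak of an instantaneous 1D plume sits at x = vt; there the Gaussian factor is 1 and C_max = M/(n_e·A·√(4πDt)), where n_e·A is the pore area the mass is dissolved in.
√(4πDt) = √(4π × 0.321 × 130) = 22.90 m, so C_max = 0.620/(0.22 × 10.0 × 22.90) = 0.0123 kg/m³.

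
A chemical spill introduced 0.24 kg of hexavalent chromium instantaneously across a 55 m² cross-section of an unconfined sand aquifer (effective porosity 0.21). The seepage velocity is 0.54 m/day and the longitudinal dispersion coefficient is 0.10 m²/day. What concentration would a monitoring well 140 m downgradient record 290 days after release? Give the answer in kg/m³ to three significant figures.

0.000101 kg/m³

For an instantaneous plane source, C(x,t) = M/(n_e·A·√(4πDt)) · exp(−(x−vt)²/(4Dt)), with n_e·A the pore (flow) area.
Plume center vt = 0.54 × 290 = 156.6 m, so the well at 140 m is 16.6 m upgradient of the peak.
√(4πDt) = 19.09 m, giving peak height M/(n_e·A·√(4πDt)) = 0.24/(0.21 × 55 × 19.09) = 0.001088 kg/m³.
(x−vt)²/(4Dt) = (-16.6)²/(4 × 0.10 × 290) = 2.376; exp(−2.376) = 0.09292.
C = 0.001088 × 0.09292 = 0.000101 kg/m³.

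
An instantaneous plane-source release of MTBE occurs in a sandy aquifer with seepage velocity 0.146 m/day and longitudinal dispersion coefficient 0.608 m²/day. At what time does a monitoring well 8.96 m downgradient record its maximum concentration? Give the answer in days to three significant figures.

39.2 days

For the 1D instantaneous-source solution, setting ∂C/∂t = 0 at fixed x gives v²t² + 2Dt − x² = 0, so t = (√(D² + v²x²) − D)/v².
√(D² + v²x²) = √(0.608² + 0.146² × 8.96²) = 1.443; v² = 0.021316.
t = (1.443 − 0.608)/0.021316 = 39.2 days (vs. the pure-advection estimate x/v = 61.4 d).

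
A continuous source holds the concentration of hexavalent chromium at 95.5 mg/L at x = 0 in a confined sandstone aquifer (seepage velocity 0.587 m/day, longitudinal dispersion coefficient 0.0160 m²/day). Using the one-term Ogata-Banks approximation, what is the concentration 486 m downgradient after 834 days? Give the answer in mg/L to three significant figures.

For a continuous step input, C/C₀ ≈ ½·erfc((x−vt)/(2√(Dt))).
vt = 0.587 × 834 = 489.558 m and 2√(Dt) = 2√(0.0160 × 834) = 7.306 m.
Argument (x−vt)/(2√(Dt)) = (486 − 489.558)/7.306 = -0.4870; ½·erfc(-0.4870) = 0.7545.
C = 95.5 × 0.7545 = 72.1 mg/L.

72.1 mg/L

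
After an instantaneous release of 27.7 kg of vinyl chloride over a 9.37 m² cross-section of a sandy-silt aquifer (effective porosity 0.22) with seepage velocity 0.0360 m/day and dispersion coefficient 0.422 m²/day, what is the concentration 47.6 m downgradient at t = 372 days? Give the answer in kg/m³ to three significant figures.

0.0469 kg/m³

For an instantaneous plane source, C(x,t) = M/(n_e·A·√(4πDt)) · exp(−(x−vt)²/(4Dt)), with n_e·A the pore (flow) area.
Plume center vt = 0.0360 × 372 = 13.392 m, so the well at 47.6 m is 34.208 m downgradient of the peak.
√(4πDt) = 44.42 m, giving peak height M/(n_e·A·√(4πDt)) = 27.7/(0.22 × 9.37 × 44.42) = 0.3025 kg/m³.
(x−vt)²/(4Dt) = (34.208)²/(4 × 0.422 × 372) = 1.864; exp(−1.864) = 0.1551.
C = 0.3025 × 0.1551 = 0.0469 kg/m³.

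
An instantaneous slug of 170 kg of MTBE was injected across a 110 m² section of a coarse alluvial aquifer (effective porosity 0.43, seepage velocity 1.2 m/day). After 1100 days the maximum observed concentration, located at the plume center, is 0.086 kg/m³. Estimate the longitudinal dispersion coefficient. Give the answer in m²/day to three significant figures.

0.126 m²/day

At the plume center C_max = M/(n_e·A·√(4πDt)), so D = M²/(4πt·(n_e·A·C_max)²).
n_e·A·C_max = 0.43 × 110 × 0.086 = 4.068 kg/m.
D = 170²/(4π × 1100 × 4.068²) = 0.126 m²/day.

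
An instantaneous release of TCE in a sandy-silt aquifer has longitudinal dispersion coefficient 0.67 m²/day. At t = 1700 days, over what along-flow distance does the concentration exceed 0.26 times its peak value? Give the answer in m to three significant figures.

157 m

The plume is Gaussian with σ = √(2Dt) = √(2 × 0.67 × 1700) = 47.73 m.
C/C_peak = exp(−Δx²/(2σ²)) = 0.26 ⇒ Δx = σ·√(−2 ln 0.26) = 47.73 × 1.641 = 78.32 m.
Width = 2Δx = 157 m.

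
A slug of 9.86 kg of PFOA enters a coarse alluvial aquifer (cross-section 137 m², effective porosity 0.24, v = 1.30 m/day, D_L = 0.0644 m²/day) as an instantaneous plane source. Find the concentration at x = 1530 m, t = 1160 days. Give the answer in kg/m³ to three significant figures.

For an instantaneous plane source, C(x,t) = M/(n_e·A·√(4πDt)) · exp(−(x−vt)²/(4Dt)), with n_e·A the pore (flow) area.
Plume center vt = 1.30 × 1160 = 1508 m, so the well at 1530 m is 22 m downgradient of the peak.
√(4πDt) = 30.64 m, giving peak height M/(n_e·A·√(4πDt)) = 9.86/(0.24 × 137 × 30.64) = 0.009787 kg/m³.
(x−vt)²/(4Dt) = (22)²/(4 × 0.0644 × 1160) = 1.620; exp(−1.620) = 0.1979.
C = 0.009787 × 0.1979 = 0.00194 kg/m³.

0.00194 kg/m³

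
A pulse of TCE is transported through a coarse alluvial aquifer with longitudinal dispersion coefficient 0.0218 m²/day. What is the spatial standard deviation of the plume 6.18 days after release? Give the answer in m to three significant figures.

0.519 m

Dispersive spreading gives a Gaussian with σ² = 2Dt; advection only shifts the center.
σ = √(2 × 0.0218 × 6.18) = 0.519 m.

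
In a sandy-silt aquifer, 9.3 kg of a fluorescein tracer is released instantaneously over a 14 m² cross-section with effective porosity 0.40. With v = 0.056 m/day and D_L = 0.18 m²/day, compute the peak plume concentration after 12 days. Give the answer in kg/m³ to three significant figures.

0.319 kg/m³

The peak of an instantaneous 1D plume sits at x = vt; there the Gaussian factor is 1 and C_max = M/(n_e·A·√(4πDt)), where n_e·A is the pore area the mass is dissolved in.
√(4πDt) = √(4π × 0.18 × 12) = 5.210 m, so C_max = 9.3/(0.40 × 14 × 5.210) = 0.319 kg/m³.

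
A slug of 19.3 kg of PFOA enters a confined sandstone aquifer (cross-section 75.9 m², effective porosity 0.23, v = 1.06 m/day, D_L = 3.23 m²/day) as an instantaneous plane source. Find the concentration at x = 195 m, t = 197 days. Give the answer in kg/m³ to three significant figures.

0.0115 kg/m³

For an instantaneous plane source, C(x,t) = M/(n_e·A·√(4πDt)) · exp(−(x−vt)²/(4Dt)), with n_e·A the pore (flow) area.
Plume center vt = 1.06 × 197 = 208.82 m, so the well at 195 m is 13.82 m upgradient of the peak.
√(4πDt) = 89.42 m, giving peak height M/(n_e·A·√(4πDt)) = 19.3/(0.23 × 75.9 × 89.42) = 0.01236 kg/m³.
(x−vt)²/(4Dt) = (-13.82)²/(4 × 3.23 × 197) = 0.07504; exp(−0.07504) = 0.9277.
C = 0.01236 × 0.9277 = 0.0115 kg/m³.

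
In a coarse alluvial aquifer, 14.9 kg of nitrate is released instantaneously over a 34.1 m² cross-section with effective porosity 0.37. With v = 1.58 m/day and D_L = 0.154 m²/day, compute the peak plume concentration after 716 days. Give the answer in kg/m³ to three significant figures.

The peak of an instantaneous 1D plume sits at x = vt; there the Gaussian factor is 1 and C_max = M/(n_e·A·√(4πDt)), where n_e·A is the pore area the mass is dissolved in.
√(4πDt) = √(4π × 0.154 × 716) = 37.22 m, so C_max = 14.9/(0.37 × 34.1 × 37.22) = 0.0317 kg/m³.

0.0317 kg/m³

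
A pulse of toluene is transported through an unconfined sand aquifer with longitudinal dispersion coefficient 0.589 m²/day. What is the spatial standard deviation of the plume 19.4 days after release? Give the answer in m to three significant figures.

4.78 m

Dispersive spreading gives a Gaussian with σ² = 2Dt; advection only shifts the center.
σ = √(2 × 0.589 × 19.4) = 4.78 m.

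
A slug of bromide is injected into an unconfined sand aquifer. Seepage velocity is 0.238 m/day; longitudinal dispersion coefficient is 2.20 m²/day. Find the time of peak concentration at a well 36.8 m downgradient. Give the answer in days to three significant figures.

For the 1D instantaneous-source solution, setting ∂C/∂t = 0 at fixed x gives v²t² + 2Dt − x² = 0, so t = (√(D² + v²x²) − D)/v².
√(D² + v²x²) = √(2.20² + 0.238² × 36.8²) = 9.030; v² = 0.056644.
t = (9.030 − 2.20)/0.056644 = 121 days (vs. the pure-advection estimate x/v = 155 d).

121 days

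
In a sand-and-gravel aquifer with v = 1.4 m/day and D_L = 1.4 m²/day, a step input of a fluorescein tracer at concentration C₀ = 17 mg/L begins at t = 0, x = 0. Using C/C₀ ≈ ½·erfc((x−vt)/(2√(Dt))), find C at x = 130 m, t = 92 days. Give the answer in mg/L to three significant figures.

For a continuous step input, C/C₀ ≈ ½·erfc((x−vt)/(2√(Dt))).
vt = 1.4 × 92 = 128.8 m and 2√(Dt) = 2√(1.4 × 92) = 22.70 m.
Argument (x−vt)/(2√(Dt)) = (130 − 128.8)/22.70 = 0.05286; ½·erfc(0.05286) = 0.4702.
C = 17 × 0.4702 = 7.99 mg/L.

7.99 mg/L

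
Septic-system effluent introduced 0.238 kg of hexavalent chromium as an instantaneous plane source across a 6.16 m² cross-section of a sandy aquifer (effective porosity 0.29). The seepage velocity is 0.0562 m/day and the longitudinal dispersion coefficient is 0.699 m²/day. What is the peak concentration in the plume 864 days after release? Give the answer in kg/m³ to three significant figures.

The peak of an instantaneous 1D plume sits at x = vt; there the Gaussian factor is 1 and C_max = M/(n_e·A·√(4πDt)), where n_e·A is the pore area the mass is dissolved in.
√(4πDt) = √(4π × 0.699 × 864) = 87.12 m, so C_max = 0.238/(0.29 × 6.16 × 87.12) = 0.00153 kg/m³.

0.00153 kg/m³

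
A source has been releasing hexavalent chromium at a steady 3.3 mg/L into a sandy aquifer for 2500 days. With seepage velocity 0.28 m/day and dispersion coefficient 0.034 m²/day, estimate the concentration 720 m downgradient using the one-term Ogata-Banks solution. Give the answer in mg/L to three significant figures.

0.206 mg/L

For a continuous step input, C/C₀ ≈ ½·erfc((x−vt)/(2√(Dt))).
vt = 0.28 × 2500 = 700 m and 2√(Dt) = 2√(0.034 × 2500) = 18.44 m.
Argument (x−vt)/(2√(Dt)) = (720 − 700)/18.44 = 1.085; ½·erfc(1.085) = 0.06246.
C = 3.3 × 0.06246 = 0.206 mg/L.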